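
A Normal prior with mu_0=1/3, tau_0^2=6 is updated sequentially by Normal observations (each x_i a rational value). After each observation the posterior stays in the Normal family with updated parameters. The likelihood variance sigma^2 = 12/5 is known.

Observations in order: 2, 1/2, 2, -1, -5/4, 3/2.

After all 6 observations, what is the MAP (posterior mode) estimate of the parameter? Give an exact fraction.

233/384

obs 1: x=2 → posterior Normal(32/21, 12/7)
obs 2: x=1/2 → posterior Normal(79/72, 1)
obs 3: x=2 → posterior Normal(139/102, 12/17)
obs 4: x=-1 → posterior Normal(109/132, 6/11)
obs 5: x=-5/4 → posterior Normal(143/324, 4/9)
obs 6: x=3/2 → posterior Normal(233/384, 3/8)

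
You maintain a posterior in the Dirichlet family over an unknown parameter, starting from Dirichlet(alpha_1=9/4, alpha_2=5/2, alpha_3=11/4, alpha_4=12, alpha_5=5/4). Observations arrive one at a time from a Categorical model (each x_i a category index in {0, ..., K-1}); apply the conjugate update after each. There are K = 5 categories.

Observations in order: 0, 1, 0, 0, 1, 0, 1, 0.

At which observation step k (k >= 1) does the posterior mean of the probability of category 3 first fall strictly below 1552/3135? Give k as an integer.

obs 1: x=0 → posterior Dirichlet(13/4, 5/2, 11/4, 12, 5/4)
obs 2: x=1 → posterior Dirichlet(13/4, 7/2, 11/4, 12, 5/4)
obs 3: x=0 → posterior Dirichlet(17/4, 7/2, 11/4, 12, 5/4)
obs 4: x=0 → posterior Dirichlet(21/4, 7/2, 11/4, 12, 5/4)
obs 5: x=1 → posterior Dirichlet(21/4, 9/2, 11/4, 12, 5/4)
obs 6: x=0 → posterior Dirichlet(25/4, 9/2, 11/4, 12, 5/4)
obs 7: x=1 → posterior Dirichlet(25/4, 11/2, 11/4, 12, 5/4)
obs 8: x=0 → posterior Dirichlet(29/4, 11/2, 11/4, 12, 5/4)

k = 4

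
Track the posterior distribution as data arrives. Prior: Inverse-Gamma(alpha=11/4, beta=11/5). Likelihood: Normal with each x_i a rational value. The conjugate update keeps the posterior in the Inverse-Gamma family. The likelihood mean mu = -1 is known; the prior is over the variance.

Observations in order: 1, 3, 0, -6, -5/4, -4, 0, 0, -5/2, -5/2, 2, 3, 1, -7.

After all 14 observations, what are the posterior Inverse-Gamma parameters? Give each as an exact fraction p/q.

alpha=39/4, beta=10477/160

obs 1: x=1 → posterior Inverse-Gamma(13/4, 21/5)
obs 2: x=3 → posterior Inverse-Gamma(15/4, 61/5)
obs 3: x=0 → posterior Inverse-Gamma(17/4, 127/10)
obs 4: x=-6 → posterior Inverse-Gamma(19/4, 126/5)
obs 5: x=-5/4 → posterior Inverse-Gamma(21/4, 4037/160)
obs 6: x=-4 → posterior Inverse-Gamma(23/4, 4757/160)
obs 7: x=0 → posterior Inverse-Gamma(25/4, 4837/160)
obs 8: x=0 → posterior Inverse-Gamma(27/4, 4917/160)
obs 9: x=-5/2 → posterior Inverse-Gamma(29/4, 5097/160)
obs 10: x=-5/2 → posterior Inverse-Gamma(31/4, 5277/160)
obs 11: x=2 → posterior Inverse-Gamma(33/4, 5997/160)
obs 12: x=3 → posterior Inverse-Gamma(35/4, 7277/160)
obs 13: x=1 → posterior Inverse-Gamma(37/4, 7597/160)
obs 14: x=-7 → posterior Inverse-Gamma(39/4, 10477/160)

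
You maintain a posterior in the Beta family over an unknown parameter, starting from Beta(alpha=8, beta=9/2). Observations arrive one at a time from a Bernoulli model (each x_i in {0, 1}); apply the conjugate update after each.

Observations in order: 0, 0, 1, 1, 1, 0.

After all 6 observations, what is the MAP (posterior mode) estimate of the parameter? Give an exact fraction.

obs 1: x=0 → posterior Beta(8, 11/2)
obs 2: x=0 → posterior Beta(8, 13/2)
obs 3: x=1 → posterior Beta(9, 13/2)
obs 4: x=1 → posterior Beta(10, 13/2)
obs 5: x=1 → posterior Beta(11, 13/2)
obs 6: x=0 → posterior Beta(11, 15/2)

20/33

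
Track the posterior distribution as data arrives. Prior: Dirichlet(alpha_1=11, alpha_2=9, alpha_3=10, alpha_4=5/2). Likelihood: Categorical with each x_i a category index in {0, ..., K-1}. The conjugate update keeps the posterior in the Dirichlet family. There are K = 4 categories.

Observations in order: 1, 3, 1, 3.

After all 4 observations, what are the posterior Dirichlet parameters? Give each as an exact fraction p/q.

obs 1: x=1 → posterior Dirichlet(11, 10, 10, 5/2)
obs 2: x=3 → posterior Dirichlet(11, 10, 10, 7/2)
obs 3: x=1 → posterior Dirichlet(11, 11, 10, 7/2)
obs 4: x=3 → posterior Dirichlet(11, 11, 10, 9/2)

alpha_1=11, alpha_2=11, alpha_3=10, alpha_4=9/2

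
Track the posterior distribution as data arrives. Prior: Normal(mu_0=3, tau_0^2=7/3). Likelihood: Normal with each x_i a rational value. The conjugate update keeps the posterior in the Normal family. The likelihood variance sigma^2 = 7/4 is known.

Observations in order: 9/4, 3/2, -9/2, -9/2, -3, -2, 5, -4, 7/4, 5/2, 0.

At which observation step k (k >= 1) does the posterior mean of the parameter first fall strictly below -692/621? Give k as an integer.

obs 1: x=9/4 → posterior Normal(18/7, 1)
obs 2: x=3/2 → posterior Normal(24/11, 7/11)
obs 3: x=-9/2 → posterior Normal(2/5, 7/15)
obs 4: x=-9/2 → posterior Normal(-12/19, 7/19)
obs 5: x=-3 → posterior Normal(-24/23, 7/23)
obs 6: x=-2 → posterior Normal(-32/27, 7/27)
obs 7: x=5 → posterior Normal(-12/31, 7/31)
obs 8: x=-4 → posterior Normal(-4/5, 1/5)
obs 9: x=7/4 → posterior Normal(-7/13, 7/39)
obs 10: x=5/2 → posterior Normal(-11/43, 7/43)
obs 11: x=0 → posterior Normal(-11/47, 7/47)

k = 6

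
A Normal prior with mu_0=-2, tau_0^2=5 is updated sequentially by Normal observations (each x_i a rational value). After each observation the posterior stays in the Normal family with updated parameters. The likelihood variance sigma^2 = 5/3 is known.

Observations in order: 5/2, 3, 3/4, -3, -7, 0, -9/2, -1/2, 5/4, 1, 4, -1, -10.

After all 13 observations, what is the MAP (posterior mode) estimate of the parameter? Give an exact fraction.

-17/16

obs 1: x=5/2 → posterior Normal(11/8, 5/4)
obs 2: x=3 → posterior Normal(29/14, 5/7)
obs 3: x=3/4 → posterior Normal(67/40, 1/2)
obs 4: x=-3 → posterior Normal(31/52, 5/13)
obs 5: x=-7 → posterior Normal(-53/64, 5/16)
obs 6: x=0 → posterior Normal(-53/76, 5/19)
obs 7: x=-9/2 → posterior Normal(-107/88, 5/22)
obs 8: x=-1/2 → posterior Normal(-113/100, 1/5)
obs 9: x=5/4 → posterior Normal(-7/8, 5/28)
obs 10: x=1 → posterior Normal(-43/62, 5/31)
obs 11: x=4 → posterior Normal(-19/68, 5/34)
obs 12: x=-1 → posterior Normal(-25/74, 5/37)
obs 13: x=-10 → posterior Normal(-17/16, 1/8)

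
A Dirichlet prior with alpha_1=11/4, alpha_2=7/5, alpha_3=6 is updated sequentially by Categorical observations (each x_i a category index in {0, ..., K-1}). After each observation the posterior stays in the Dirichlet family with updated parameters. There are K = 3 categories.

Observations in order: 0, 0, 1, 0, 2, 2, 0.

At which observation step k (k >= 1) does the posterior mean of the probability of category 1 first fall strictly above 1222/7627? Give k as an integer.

k = 3

obs 1: x=0 → posterior Dirichlet(15/4, 7/5, 6)
obs 2: x=0 → posterior Dirichlet(19/4, 7/5, 6)
obs 3: x=1 → posterior Dirichlet(19/4, 12/5, 6)
obs 4: x=0 → posterior Dirichlet(23/4, 12/5, 6)
obs 5: x=2 → posterior Dirichlet(23/4, 12/5, 7)
obs 6: x=2 → posterior Dirichlet(23/4, 12/5, 8)
obs 7: x=0 → posterior Dirichlet(27/4, 12/5, 8)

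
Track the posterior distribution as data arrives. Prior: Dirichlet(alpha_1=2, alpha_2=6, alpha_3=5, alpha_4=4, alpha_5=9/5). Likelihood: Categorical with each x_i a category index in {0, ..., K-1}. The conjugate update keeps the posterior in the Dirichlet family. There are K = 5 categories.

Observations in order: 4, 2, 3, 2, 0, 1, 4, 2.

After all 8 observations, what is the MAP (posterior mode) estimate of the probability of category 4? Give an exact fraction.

obs 1: x=4 → posterior Dirichlet(2, 6, 5, 4, 14/5)
obs 2: x=2 → posterior Dirichlet(2, 6, 6, 4, 14/5)
obs 3: x=3 → posterior Dirichlet(2, 6, 6, 5, 14/5)
obs 4: x=2 → posterior Dirichlet(2, 6, 7, 5, 14/5)
obs 5: x=0 → posterior Dirichlet(3, 6, 7, 5, 14/5)
obs 6: x=1 → posterior Dirichlet(3, 7, 7, 5, 14/5)
obs 7: x=4 → posterior Dirichlet(3, 7, 7, 5, 19/5)
obs 8: x=2 → posterior Dirichlet(3, 7, 8, 5, 19/5)

14/109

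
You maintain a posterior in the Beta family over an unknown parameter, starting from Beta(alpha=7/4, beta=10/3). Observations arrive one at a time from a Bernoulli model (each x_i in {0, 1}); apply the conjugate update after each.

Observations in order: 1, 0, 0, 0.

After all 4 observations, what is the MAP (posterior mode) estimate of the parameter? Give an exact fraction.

21/85

obs 1: x=1 → posterior Beta(11/4, 10/3)
obs 2: x=0 → posterior Beta(11/4, 13/3)
obs 3: x=0 → posterior Beta(11/4, 16/3)
obs 4: x=0 → posterior Beta(11/4, 19/3)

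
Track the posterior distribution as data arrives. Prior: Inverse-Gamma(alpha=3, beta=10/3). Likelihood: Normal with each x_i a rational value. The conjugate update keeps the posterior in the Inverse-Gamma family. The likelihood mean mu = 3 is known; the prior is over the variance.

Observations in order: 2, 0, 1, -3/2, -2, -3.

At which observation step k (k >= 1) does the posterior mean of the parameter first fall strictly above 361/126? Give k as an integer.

k = 3

obs 1: x=2 → posterior Inverse-Gamma(7/2, 23/6)
obs 2: x=0 → posterior Inverse-Gamma(4, 25/3)
obs 3: x=1 → posterior Inverse-Gamma(9/2, 31/3)
obs 4: x=-3/2 → posterior Inverse-Gamma(5, 491/24)
obs 5: x=-2 → posterior Inverse-Gamma(11/2, 791/24)
obs 6: x=-3 → posterior Inverse-Gamma(6, 1223/24)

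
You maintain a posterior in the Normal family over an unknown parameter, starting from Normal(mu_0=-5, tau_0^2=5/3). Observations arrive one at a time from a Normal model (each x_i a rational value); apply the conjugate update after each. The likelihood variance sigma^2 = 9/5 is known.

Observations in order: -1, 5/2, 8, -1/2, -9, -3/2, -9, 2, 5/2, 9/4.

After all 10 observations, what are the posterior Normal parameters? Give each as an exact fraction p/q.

mu_0=-915/1108, tau_0^2=45/277

obs 1: x=-1 → posterior Normal(-40/13, 45/52)
obs 2: x=5/2 → posterior Normal(-195/154, 45/77)
obs 3: x=8 → posterior Normal(205/204, 15/34)
obs 4: x=-1/2 → posterior Normal(90/127, 45/127)
obs 5: x=-9 → posterior Normal(-135/152, 45/152)
obs 6: x=-3/2 → posterior Normal(-115/118, 15/59)
obs 7: x=-9 → posterior Normal(-795/404, 45/202)
obs 8: x=2 → posterior Normal(-695/454, 45/227)
obs 9: x=5/2 → posterior Normal(-95/84, 5/28)
obs 10: x=9/4 → posterior Normal(-915/1108, 45/277)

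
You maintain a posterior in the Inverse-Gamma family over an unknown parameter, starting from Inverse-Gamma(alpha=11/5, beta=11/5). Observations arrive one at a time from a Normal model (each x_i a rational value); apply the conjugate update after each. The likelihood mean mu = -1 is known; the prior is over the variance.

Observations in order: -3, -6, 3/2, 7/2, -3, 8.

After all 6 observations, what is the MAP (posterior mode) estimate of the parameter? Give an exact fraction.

1449/124

obs 1: x=-3 → posterior Inverse-Gamma(27/10, 21/5)
obs 2: x=-6 → posterior Inverse-Gamma(16/5, 167/10)
obs 3: x=3/2 → posterior Inverse-Gamma(37/10, 793/40)
obs 4: x=7/2 → posterior Inverse-Gamma(21/5, 599/20)
obs 5: x=-3 → posterior Inverse-Gamma(47/10, 639/20)
obs 6: x=8 → posterior Inverse-Gamma(26/5, 1449/20)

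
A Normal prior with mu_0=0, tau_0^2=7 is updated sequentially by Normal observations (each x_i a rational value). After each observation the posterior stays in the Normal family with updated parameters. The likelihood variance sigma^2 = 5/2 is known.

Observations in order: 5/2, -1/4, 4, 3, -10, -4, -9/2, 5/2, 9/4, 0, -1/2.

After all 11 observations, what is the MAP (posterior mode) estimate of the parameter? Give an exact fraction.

-70/159

obs 1: x=5/2 → posterior Normal(35/19, 35/19)
obs 2: x=-1/4 → posterior Normal(21/22, 35/33)
obs 3: x=4 → posterior Normal(175/94, 35/47)
obs 4: x=3 → posterior Normal(259/122, 35/61)
obs 5: x=-10 → posterior Normal(-7/50, 7/15)
obs 6: x=-4 → posterior Normal(-133/178, 35/89)
obs 7: x=-9/2 → posterior Normal(-259/206, 35/103)
obs 8: x=5/2 → posterior Normal(-21/26, 35/117)
obs 9: x=9/4 → posterior Normal(-63/131, 35/131)
obs 10: x=0 → posterior Normal(-63/145, 7/29)
obs 11: x=-1/2 → posterior Normal(-70/159, 35/159)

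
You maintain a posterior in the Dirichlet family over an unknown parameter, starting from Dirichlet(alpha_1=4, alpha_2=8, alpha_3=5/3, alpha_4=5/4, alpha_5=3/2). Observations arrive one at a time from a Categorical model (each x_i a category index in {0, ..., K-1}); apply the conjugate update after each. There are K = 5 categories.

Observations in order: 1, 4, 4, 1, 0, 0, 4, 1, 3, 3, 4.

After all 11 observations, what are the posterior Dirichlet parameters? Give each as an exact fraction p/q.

obs 1: x=1 → posterior Dirichlet(4, 9, 5/3, 5/4, 3/2)
obs 2: x=4 → posterior Dirichlet(4, 9, 5/3, 5/4, 5/2)
obs 3: x=4 → posterior Dirichlet(4, 9, 5/3, 5/4, 7/2)
obs 4: x=1 → posterior Dirichlet(4, 10, 5/3, 5/4, 7/2)
obs 5: x=0 → posterior Dirichlet(5, 10, 5/3, 5/4, 7/2)
obs 6: x=0 → posterior Dirichlet(6, 10, 5/3, 5/4, 7/2)
obs 7: x=4 → posterior Dirichlet(6, 10, 5/3, 5/4, 9/2)
obs 8: x=1 → posterior Dirichlet(6, 11, 5/3, 5/4, 9/2)
obs 9: x=3 → posterior Dirichlet(6, 11, 5/3, 9/4, 9/2)
obs 10: x=3 → posterior Dirichlet(6, 11, 5/3, 13/4, 9/2)
obs 11: x=4 → posterior Dirichlet(6, 11, 5/3, 13/4, 11/2)

alpha_1=6, alpha_2=11, alpha_3=5/3, alpha_4=13/4, alpha_5=11/2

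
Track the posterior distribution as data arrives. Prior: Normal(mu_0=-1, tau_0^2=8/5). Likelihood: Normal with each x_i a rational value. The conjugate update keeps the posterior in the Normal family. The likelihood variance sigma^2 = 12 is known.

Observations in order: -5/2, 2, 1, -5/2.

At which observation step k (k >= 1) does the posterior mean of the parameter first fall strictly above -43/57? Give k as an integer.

obs 1: x=-5/2 → posterior Normal(-20/17, 24/17)
obs 2: x=2 → posterior Normal(-16/19, 24/19)
obs 3: x=1 → posterior Normal(-2/3, 8/7)
obs 4: x=-5/2 → posterior Normal(-19/23, 24/23)

k = 3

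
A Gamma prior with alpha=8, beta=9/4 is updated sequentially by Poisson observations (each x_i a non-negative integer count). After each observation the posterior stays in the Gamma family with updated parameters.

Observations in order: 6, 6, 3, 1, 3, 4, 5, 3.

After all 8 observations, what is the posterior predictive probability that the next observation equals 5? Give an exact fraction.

260132173107989331716522145336923106012923501838862502876747666736564224/1837508477417341818478882832558612516626152455501141957938671112060546875

obs 1: x=6 → posterior Gamma(14, 13/4)
obs 2: x=6 → posterior Gamma(20, 17/4)
obs 3: x=3 → posterior Gamma(23, 21/4)
obs 4: x=1 → posterior Gamma(24, 25/4)
obs 5: x=3 → posterior Gamma(27, 29/4)
obs 6: x=4 → posterior Gamma(31, 33/4)
obs 7: x=5 → posterior Gamma(36, 37/4)
obs 8: x=3 → posterior Gamma(39, 41/4)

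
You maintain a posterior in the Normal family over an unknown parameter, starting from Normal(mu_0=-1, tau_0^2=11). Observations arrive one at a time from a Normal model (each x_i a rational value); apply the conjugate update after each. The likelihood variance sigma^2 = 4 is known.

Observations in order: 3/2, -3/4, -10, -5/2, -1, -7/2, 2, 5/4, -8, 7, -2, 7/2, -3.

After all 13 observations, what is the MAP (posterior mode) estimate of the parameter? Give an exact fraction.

obs 1: x=3/2 → posterior Normal(5/6, 44/15)
obs 2: x=-3/4 → posterior Normal(17/104, 22/13)
obs 3: x=-10 → posterior Normal(-423/148, 44/37)
obs 4: x=-5/2 → posterior Normal(-533/192, 11/12)
obs 5: x=-1 → posterior Normal(-577/236, 44/59)
obs 6: x=-7/2 → posterior Normal(-731/280, 22/35)
obs 7: x=2 → posterior Normal(-643/324, 44/81)
obs 8: x=5/4 → posterior Normal(-147/92, 11/23)
obs 9: x=-8 → posterior Normal(-235/103, 44/103)
obs 10: x=7 → posterior Normal(-79/57, 22/57)
obs 11: x=-2 → posterior Normal(-36/25, 44/125)
obs 12: x=7/2 → posterior Normal(-283/272, 11/34)
obs 13: x=-3 → posterior Normal(-349/294, 44/147)

-349/294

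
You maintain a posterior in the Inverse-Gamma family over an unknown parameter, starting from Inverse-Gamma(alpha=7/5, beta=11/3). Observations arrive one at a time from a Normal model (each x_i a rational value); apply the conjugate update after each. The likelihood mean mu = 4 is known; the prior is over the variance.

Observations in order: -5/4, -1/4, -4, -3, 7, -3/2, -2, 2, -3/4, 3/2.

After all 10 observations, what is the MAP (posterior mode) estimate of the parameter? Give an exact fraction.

obs 1: x=-5/4 → posterior Inverse-Gamma(19/10, 1675/96)
obs 2: x=-1/4 → posterior Inverse-Gamma(12/5, 1271/48)
obs 3: x=-4 → posterior Inverse-Gamma(29/10, 2807/48)
obs 4: x=-3 → posterior Inverse-Gamma(17/5, 3983/48)
obs 5: x=7 → posterior Inverse-Gamma(39/10, 4199/48)
obs 6: x=-3/2 → posterior Inverse-Gamma(22/5, 4925/48)
obs 7: x=-2 → posterior Inverse-Gamma(49/10, 5789/48)
obs 8: x=2 → posterior Inverse-Gamma(27/5, 5885/48)
obs 9: x=-3/4 → posterior Inverse-Gamma(59/10, 12853/96)
obs 10: x=3/2 → posterior Inverse-Gamma(32/5, 13153/96)

65765/3552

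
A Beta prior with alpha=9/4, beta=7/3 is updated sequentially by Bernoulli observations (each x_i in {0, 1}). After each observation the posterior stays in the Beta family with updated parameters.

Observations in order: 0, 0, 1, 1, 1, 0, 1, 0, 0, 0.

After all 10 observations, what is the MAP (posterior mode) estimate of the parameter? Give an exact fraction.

obs 1: x=0 → posterior Beta(9/4, 10/3)
obs 2: x=0 → posterior Beta(9/4, 13/3)
obs 3: x=1 → posterior Beta(13/4, 13/3)
obs 4: x=1 → posterior Beta(17/4, 13/3)
obs 5: x=1 → posterior Beta(21/4, 13/3)
obs 6: x=0 → posterior Beta(21/4, 16/3)
obs 7: x=1 → posterior Beta(25/4, 16/3)
obs 8: x=0 → posterior Beta(25/4, 19/3)
obs 9: x=0 → posterior Beta(25/4, 22/3)
obs 10: x=0 → posterior Beta(25/4, 25/3)

63/151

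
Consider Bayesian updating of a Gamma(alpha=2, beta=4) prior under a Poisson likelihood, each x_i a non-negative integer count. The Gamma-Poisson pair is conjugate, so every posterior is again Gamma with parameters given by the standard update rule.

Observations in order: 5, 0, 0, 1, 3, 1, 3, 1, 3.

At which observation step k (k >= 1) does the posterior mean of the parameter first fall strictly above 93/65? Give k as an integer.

k = 9

obs 1: x=5 → posterior Gamma(7, 5)
obs 2: x=0 → posterior Gamma(7, 6)
obs 3: x=0 → posterior Gamma(7, 7)
obs 4: x=1 → posterior Gamma(8, 8)
obs 5: x=3 → posterior Gamma(11, 9)
obs 6: x=1 → posterior Gamma(12, 10)
obs 7: x=3 → posterior Gamma(15, 11)
obs 8: x=1 → posterior Gamma(16, 12)
obs 9: x=3 → posterior Gamma(19, 13)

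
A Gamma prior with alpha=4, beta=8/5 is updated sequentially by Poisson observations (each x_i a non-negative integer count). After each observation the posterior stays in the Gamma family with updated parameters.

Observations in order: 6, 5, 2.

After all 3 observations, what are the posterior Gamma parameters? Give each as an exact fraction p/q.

obs 1: x=6 → posterior Gamma(10, 13/5)
obs 2: x=5 → posterior Gamma(15, 18/5)
obs 3: x=2 → posterior Gamma(17, 23/5)

alpha=17, beta=23/5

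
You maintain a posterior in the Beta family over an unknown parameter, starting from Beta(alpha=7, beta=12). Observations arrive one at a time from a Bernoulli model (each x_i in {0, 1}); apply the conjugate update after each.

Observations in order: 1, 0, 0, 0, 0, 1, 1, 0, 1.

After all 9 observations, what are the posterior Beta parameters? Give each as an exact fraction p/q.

alpha=11, beta=17

obs 1: x=1 → posterior Beta(8, 12)
obs 2: x=0 → posterior Beta(8, 13)
obs 3: x=0 → posterior Beta(8, 14)
obs 4: x=0 → posterior Beta(8, 15)
obs 5: x=0 → posterior Beta(8, 16)
obs 6: x=1 → posterior Beta(9, 16)
obs 7: x=1 → posterior Beta(10, 16)
obs 8: x=0 → posterior Beta(10, 17)
obs 9: x=1 → posterior Beta(11, 17)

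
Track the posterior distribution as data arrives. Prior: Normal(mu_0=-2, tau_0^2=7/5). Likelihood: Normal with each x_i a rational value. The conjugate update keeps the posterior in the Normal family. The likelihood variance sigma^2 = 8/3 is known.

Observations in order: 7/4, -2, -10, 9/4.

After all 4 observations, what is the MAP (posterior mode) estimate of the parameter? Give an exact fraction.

obs 1: x=7/4 → posterior Normal(-173/244, 56/61)
obs 2: x=-2 → posterior Normal(-341/328, 28/41)
obs 3: x=-10 → posterior Normal(-1181/412, 56/103)
obs 4: x=9/4 → posterior Normal(-2, 14/31)

-2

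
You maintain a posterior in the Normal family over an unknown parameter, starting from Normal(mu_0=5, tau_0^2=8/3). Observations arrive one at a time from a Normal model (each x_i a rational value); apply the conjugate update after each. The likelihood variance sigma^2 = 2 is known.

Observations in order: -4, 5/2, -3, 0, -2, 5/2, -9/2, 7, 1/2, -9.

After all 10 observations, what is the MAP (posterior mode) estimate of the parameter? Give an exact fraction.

obs 1: x=-4 → posterior Normal(-1/7, 8/7)
obs 2: x=5/2 → posterior Normal(9/11, 8/11)
obs 3: x=-3 → posterior Normal(-1/5, 8/15)
obs 4: x=0 → posterior Normal(-3/19, 8/19)
obs 5: x=-2 → posterior Normal(-11/23, 8/23)
obs 6: x=5/2 → posterior Normal(-1/27, 8/27)
obs 7: x=-9/2 → posterior Normal(-19/31, 8/31)
obs 8: x=7 → posterior Normal(9/35, 8/35)
obs 9: x=1/2 → posterior Normal(11/39, 8/39)
obs 10: x=-9 → posterior Normal(-25/43, 8/43)

-25/43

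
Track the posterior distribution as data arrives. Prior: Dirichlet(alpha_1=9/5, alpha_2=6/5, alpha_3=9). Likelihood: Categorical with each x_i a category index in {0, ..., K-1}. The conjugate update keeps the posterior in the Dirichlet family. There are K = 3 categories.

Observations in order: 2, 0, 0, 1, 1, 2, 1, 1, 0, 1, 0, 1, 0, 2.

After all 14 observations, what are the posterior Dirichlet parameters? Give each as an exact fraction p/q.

alpha_1=34/5, alpha_2=36/5, alpha_3=12

obs 1: x=2 → posterior Dirichlet(9/5, 6/5, 10)
obs 2: x=0 → posterior Dirichlet(14/5, 6/5, 10)
obs 3: x=0 → posterior Dirichlet(19/5, 6/5, 10)
obs 4: x=1 → posterior Dirichlet(19/5, 11/5, 10)
obs 5: x=1 → posterior Dirichlet(19/5, 16/5, 10)
obs 6: x=2 → posterior Dirichlet(19/5, 16/5, 11)
obs 7: x=1 → posterior Dirichlet(19/5, 21/5, 11)
obs 8: x=1 → posterior Dirichlet(19/5, 26/5, 11)
obs 9: x=0 → posterior Dirichlet(24/5, 26/5, 11)
obs 10: x=1 → posterior Dirichlet(24/5, 31/5, 11)
obs 11: x=0 → posterior Dirichlet(29/5, 31/5, 11)
obs 12: x=1 → posterior Dirichlet(29/5, 36/5, 11)
obs 13: x=0 → posterior Dirichlet(34/5, 36/5, 11)
obs 14: x=2 → posterior Dirichlet(34/5, 36/5, 12)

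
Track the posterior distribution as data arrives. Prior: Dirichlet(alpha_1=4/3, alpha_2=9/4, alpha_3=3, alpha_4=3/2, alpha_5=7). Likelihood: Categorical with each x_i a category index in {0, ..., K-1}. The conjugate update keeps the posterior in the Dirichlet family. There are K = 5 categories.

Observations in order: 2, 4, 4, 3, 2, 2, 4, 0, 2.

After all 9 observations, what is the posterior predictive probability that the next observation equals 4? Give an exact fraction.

obs 1: x=2 → posterior Dirichlet(4/3, 9/4, 4, 3/2, 7)
obs 2: x=4 → posterior Dirichlet(4/3, 9/4, 4, 3/2, 8)
obs 3: x=4 → posterior Dirichlet(4/3, 9/4, 4, 3/2, 9)
obs 4: x=3 → posterior Dirichlet(4/3, 9/4, 4, 5/2, 9)
obs 5: x=2 → posterior Dirichlet(4/3, 9/4, 5, 5/2, 9)
obs 6: x=2 → posterior Dirichlet(4/3, 9/4, 6, 5/2, 9)
obs 7: x=4 → posterior Dirichlet(4/3, 9/4, 6, 5/2, 10)
obs 8: x=0 → posterior Dirichlet(7/3, 9/4, 6, 5/2, 10)
obs 9: x=2 → posterior Dirichlet(7/3, 9/4, 7, 5/2, 10)

120/289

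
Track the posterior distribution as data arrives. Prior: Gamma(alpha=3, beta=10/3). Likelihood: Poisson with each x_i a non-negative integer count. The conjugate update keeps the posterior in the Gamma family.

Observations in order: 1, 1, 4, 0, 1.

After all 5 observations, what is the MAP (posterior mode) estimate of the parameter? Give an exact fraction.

27/25

obs 1: x=1 → posterior Gamma(4, 13/3)
obs 2: x=1 → posterior Gamma(5, 16/3)
obs 3: x=4 → posterior Gamma(9, 19/3)
obs 4: x=0 → posterior Gamma(9, 22/3)
obs 5: x=1 → posterior Gamma(10, 25/3)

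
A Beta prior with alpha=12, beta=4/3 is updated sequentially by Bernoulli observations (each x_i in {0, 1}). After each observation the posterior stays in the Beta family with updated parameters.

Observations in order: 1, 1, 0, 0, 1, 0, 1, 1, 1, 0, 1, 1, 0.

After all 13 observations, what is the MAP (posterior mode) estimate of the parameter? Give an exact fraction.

obs 1: x=1 → posterior Beta(13, 4/3)
obs 2: x=1 → posterior Beta(14, 4/3)
obs 3: x=0 → posterior Beta(14, 7/3)
obs 4: x=0 → posterior Beta(14, 10/3)
obs 5: x=1 → posterior Beta(15, 10/3)
obs 6: x=0 → posterior Beta(15, 13/3)
obs 7: x=1 → posterior Beta(16, 13/3)
obs 8: x=1 → posterior Beta(17, 13/3)
obs 9: x=1 → posterior Beta(18, 13/3)
obs 10: x=0 → posterior Beta(18, 16/3)
obs 11: x=1 → posterior Beta(19, 16/3)
obs 12: x=1 → posterior Beta(20, 16/3)
obs 13: x=0 → posterior Beta(20, 19/3)

57/73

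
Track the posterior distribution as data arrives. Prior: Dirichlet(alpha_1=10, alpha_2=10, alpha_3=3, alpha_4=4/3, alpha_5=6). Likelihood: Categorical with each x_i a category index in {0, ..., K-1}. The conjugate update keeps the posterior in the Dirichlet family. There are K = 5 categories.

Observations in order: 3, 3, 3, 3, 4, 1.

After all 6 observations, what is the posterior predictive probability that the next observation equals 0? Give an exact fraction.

30/109

obs 1: x=3 → posterior Dirichlet(10, 10, 3, 7/3, 6)
obs 2: x=3 → posterior Dirichlet(10, 10, 3, 10/3, 6)
obs 3: x=3 → posterior Dirichlet(10, 10, 3, 13/3, 6)
obs 4: x=3 → posterior Dirichlet(10, 10, 3, 16/3, 6)
obs 5: x=4 → posterior Dirichlet(10, 10, 3, 16/3, 7)
obs 6: x=1 → posterior Dirichlet(10, 11, 3, 16/3, 7)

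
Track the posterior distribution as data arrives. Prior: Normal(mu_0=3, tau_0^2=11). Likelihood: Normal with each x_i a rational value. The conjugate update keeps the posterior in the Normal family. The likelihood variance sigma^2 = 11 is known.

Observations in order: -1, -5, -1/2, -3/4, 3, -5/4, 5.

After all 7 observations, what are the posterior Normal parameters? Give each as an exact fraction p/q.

obs 1: x=-1 → posterior Normal(1, 11/2)
obs 2: x=-5 → posterior Normal(-1, 11/3)
obs 3: x=-1/2 → posterior Normal(-7/8, 11/4)
obs 4: x=-3/4 → posterior Normal(-17/20, 11/5)
obs 5: x=3 → posterior Normal(-5/24, 11/6)
obs 6: x=-5/4 → posterior Normal(-5/14, 11/7)
obs 7: x=5 → posterior Normal(5/16, 11/8)

mu_0=5/16, tau_0^2=11/8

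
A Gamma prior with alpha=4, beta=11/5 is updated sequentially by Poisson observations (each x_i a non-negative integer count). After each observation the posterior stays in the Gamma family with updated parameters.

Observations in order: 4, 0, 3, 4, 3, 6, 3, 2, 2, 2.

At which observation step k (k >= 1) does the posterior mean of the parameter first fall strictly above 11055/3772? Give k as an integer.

obs 1: x=4 → posterior Gamma(8, 16/5)
obs 2: x=0 → posterior Gamma(8, 21/5)
obs 3: x=3 → posterior Gamma(11, 26/5)
obs 4: x=4 → posterior Gamma(15, 31/5)
obs 5: x=3 → posterior Gamma(18, 36/5)
obs 6: x=6 → posterior Gamma(24, 41/5)
obs 7: x=3 → posterior Gamma(27, 46/5)
obs 8: x=2 → posterior Gamma(29, 51/5)
obs 9: x=2 → posterior Gamma(31, 56/5)
obs 10: x=2 → posterior Gamma(33, 61/5)

k = 7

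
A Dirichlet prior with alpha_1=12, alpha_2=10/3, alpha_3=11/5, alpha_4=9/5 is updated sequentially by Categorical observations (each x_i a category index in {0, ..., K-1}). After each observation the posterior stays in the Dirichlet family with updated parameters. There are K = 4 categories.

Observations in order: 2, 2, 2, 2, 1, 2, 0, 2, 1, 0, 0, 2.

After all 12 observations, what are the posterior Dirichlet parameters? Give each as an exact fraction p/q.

obs 1: x=2 → posterior Dirichlet(12, 10/3, 16/5, 9/5)
obs 2: x=2 → posterior Dirichlet(12, 10/3, 21/5, 9/5)
obs 3: x=2 → posterior Dirichlet(12, 10/3, 26/5, 9/5)
obs 4: x=2 → posterior Dirichlet(12, 10/3, 31/5, 9/5)
obs 5: x=1 → posterior Dirichlet(12, 13/3, 31/5, 9/5)
obs 6: x=2 → posterior Dirichlet(12, 13/3, 36/5, 9/5)
obs 7: x=0 → posterior Dirichlet(13, 13/3, 36/5, 9/5)
obs 8: x=2 → posterior Dirichlet(13, 13/3, 41/5, 9/5)
obs 9: x=1 → posterior Dirichlet(13, 16/3, 41/5, 9/5)
obs 10: x=0 → posterior Dirichlet(14, 16/3, 41/5, 9/5)
obs 11: x=0 → posterior Dirichlet(15, 16/3, 41/5, 9/5)
obs 12: x=2 → posterior Dirichlet(15, 16/3, 46/5, 9/5)

alpha_1=15, alpha_2=16/3, alpha_3=46/5, alpha_4=9/5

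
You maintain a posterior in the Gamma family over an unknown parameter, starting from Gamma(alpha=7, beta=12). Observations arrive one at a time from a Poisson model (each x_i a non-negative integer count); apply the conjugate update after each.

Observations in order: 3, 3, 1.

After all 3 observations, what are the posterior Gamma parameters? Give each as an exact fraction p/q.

obs 1: x=3 → posterior Gamma(10, 13)
obs 2: x=3 → posterior Gamma(13, 14)
obs 3: x=1 → posterior Gamma(14, 15)

alpha=14, beta=15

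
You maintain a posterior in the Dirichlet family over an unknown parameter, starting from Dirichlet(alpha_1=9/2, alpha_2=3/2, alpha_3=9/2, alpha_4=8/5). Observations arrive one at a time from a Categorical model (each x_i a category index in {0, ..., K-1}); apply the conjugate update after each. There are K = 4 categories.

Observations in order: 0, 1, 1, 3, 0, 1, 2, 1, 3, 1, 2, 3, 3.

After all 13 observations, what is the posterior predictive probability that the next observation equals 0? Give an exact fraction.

obs 1: x=0 → posterior Dirichlet(11/2, 3/2, 9/2, 8/5)
obs 2: x=1 → posterior Dirichlet(11/2, 5/2, 9/2, 8/5)
obs 3: x=1 → posterior Dirichlet(11/2, 7/2, 9/2, 8/5)
obs 4: x=3 → posterior Dirichlet(11/2, 7/2, 9/2, 13/5)
obs 5: x=0 → posterior Dirichlet(13/2, 7/2, 9/2, 13/5)
obs 6: x=1 → posterior Dirichlet(13/2, 9/2, 9/2, 13/5)
obs 7: x=2 → posterior Dirichlet(13/2, 9/2, 11/2, 13/5)
obs 8: x=1 → posterior Dirichlet(13/2, 11/2, 11/2, 13/5)
obs 9: x=3 → posterior Dirichlet(13/2, 11/2, 11/2, 18/5)
obs 10: x=1 → posterior Dirichlet(13/2, 13/2, 11/2, 18/5)
obs 11: x=2 → posterior Dirichlet(13/2, 13/2, 13/2, 18/5)
obs 12: x=3 → posterior Dirichlet(13/2, 13/2, 13/2, 23/5)
obs 13: x=3 → posterior Dirichlet(13/2, 13/2, 13/2, 28/5)

65/251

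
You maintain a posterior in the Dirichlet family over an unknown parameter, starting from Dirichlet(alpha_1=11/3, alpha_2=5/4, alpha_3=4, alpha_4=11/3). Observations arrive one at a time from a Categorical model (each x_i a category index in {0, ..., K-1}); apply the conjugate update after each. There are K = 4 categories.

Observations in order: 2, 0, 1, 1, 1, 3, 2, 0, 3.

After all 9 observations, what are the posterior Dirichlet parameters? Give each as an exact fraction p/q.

alpha_1=17/3, alpha_2=17/4, alpha_3=6, alpha_4=17/3

obs 1: x=2 → posterior Dirichlet(11/3, 5/4, 5, 11/3)
obs 2: x=0 → posterior Dirichlet(14/3, 5/4, 5, 11/3)
obs 3: x=1 → posterior Dirichlet(14/3, 9/4, 5, 11/3)
obs 4: x=1 → posterior Dirichlet(14/3, 13/4, 5, 11/3)
obs 5: x=1 → posterior Dirichlet(14/3, 17/4, 5, 11/3)
obs 6: x=3 → posterior Dirichlet(14/3, 17/4, 5, 14/3)
obs 7: x=2 → posterior Dirichlet(14/3, 17/4, 6, 14/3)
obs 8: x=0 → posterior Dirichlet(17/3, 17/4, 6, 14/3)
obs 9: x=3 → posterior Dirichlet(17/3, 17/4, 6, 17/3)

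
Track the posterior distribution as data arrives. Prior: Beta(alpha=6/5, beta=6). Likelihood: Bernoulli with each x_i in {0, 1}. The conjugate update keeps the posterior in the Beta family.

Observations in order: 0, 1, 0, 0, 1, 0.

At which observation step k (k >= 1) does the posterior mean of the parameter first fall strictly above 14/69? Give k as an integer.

obs 1: x=0 → posterior Beta(6/5, 7)
obs 2: x=1 → posterior Beta(11/5, 7)
obs 3: x=0 → posterior Beta(11/5, 8)
obs 4: x=0 → posterior Beta(11/5, 9)
obs 5: x=1 → posterior Beta(16/5, 9)
obs 6: x=0 → posterior Beta(16/5, 10)

k = 2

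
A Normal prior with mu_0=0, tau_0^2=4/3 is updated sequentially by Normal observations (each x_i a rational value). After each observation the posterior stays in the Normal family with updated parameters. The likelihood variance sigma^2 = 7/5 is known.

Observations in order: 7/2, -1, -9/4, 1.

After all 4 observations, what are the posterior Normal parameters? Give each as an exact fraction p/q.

obs 1: x=7/2 → posterior Normal(70/41, 28/41)
obs 2: x=-1 → posterior Normal(50/61, 28/61)
obs 3: x=-9/4 → posterior Normal(5/81, 28/81)
obs 4: x=1 → posterior Normal(25/101, 28/101)

mu_0=25/101, tau_0^2=28/101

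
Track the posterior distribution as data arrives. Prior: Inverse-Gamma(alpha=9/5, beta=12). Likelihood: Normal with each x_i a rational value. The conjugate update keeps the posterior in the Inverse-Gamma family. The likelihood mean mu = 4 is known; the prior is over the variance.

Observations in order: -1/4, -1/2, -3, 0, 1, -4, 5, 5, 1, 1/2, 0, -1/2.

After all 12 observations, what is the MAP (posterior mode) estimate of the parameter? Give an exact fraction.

20785/1408

obs 1: x=-1/4 → posterior Inverse-Gamma(23/10, 673/32)
obs 2: x=-1/2 → posterior Inverse-Gamma(14/5, 997/32)
obs 3: x=-3 → posterior Inverse-Gamma(33/10, 1781/32)
obs 4: x=0 → posterior Inverse-Gamma(19/5, 2037/32)
obs 5: x=1 → posterior Inverse-Gamma(43/10, 2181/32)
obs 6: x=-4 → posterior Inverse-Gamma(24/5, 3205/32)
obs 7: x=5 → posterior Inverse-Gamma(53/10, 3221/32)
obs 8: x=5 → posterior Inverse-Gamma(29/5, 3237/32)
obs 9: x=1 → posterior Inverse-Gamma(63/10, 3381/32)
obs 10: x=1/2 → posterior Inverse-Gamma(34/5, 3577/32)
obs 11: x=0 → posterior Inverse-Gamma(73/10, 3833/32)
obs 12: x=-1/2 → posterior Inverse-Gamma(39/5, 4157/32)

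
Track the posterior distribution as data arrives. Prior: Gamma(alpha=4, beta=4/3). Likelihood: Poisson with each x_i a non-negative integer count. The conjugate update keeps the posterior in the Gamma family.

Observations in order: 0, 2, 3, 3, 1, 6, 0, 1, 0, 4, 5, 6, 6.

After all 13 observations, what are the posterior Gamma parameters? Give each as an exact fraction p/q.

alpha=41, beta=43/3

obs 1: x=0 → posterior Gamma(4, 7/3)
obs 2: x=2 → posterior Gamma(6, 10/3)
obs 3: x=3 → posterior Gamma(9, 13/3)
obs 4: x=3 → posterior Gamma(12, 16/3)
obs 5: x=1 → posterior Gamma(13, 19/3)
obs 6: x=6 → posterior Gamma(19, 22/3)
obs 7: x=0 → posterior Gamma(19, 25/3)
obs 8: x=1 → posterior Gamma(20, 28/3)
obs 9: x=0 → posterior Gamma(20, 31/3)
obs 10: x=4 → posterior Gamma(24, 34/3)
obs 11: x=5 → posterior Gamma(29, 37/3)
obs 12: x=6 → posterior Gamma(35, 40/3)
obs 13: x=6 → posterior Gamma(41, 43/3)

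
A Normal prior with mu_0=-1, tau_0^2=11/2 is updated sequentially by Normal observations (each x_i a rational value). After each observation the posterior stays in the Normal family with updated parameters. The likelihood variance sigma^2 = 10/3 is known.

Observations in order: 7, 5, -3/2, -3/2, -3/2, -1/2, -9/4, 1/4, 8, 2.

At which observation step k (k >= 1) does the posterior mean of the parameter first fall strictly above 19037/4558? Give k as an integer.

k = 2

obs 1: x=7 → posterior Normal(211/53, 110/53)
obs 2: x=5 → posterior Normal(188/43, 55/43)
obs 3: x=-3/2 → posterior Normal(653/238, 110/119)
obs 4: x=-3/2 → posterior Normal(277/152, 55/76)
obs 5: x=-3/2 → posterior Normal(91/74, 22/37)
obs 6: x=-1/2 → posterior Normal(211/218, 55/109)
obs 7: x=-9/4 → posterior Normal(547/1004, 110/251)
obs 8: x=1/4 → posterior Normal(145/284, 55/142)
obs 9: x=8 → posterior Normal(409/317, 110/317)
obs 10: x=2 → posterior Normal(19/14, 11/35)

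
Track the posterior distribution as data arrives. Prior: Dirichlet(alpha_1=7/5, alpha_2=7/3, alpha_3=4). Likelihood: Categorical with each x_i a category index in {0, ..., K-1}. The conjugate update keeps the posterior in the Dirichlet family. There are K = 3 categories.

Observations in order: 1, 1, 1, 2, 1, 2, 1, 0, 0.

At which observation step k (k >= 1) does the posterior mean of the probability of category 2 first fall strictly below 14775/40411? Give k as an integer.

obs 1: x=1 → posterior Dirichlet(7/5, 10/3, 4)
obs 2: x=1 → posterior Dirichlet(7/5, 13/3, 4)
obs 3: x=1 → posterior Dirichlet(7/5, 16/3, 4)
obs 4: x=2 → posterior Dirichlet(7/5, 16/3, 5)
obs 5: x=1 → posterior Dirichlet(7/5, 19/3, 5)
obs 6: x=2 → posterior Dirichlet(7/5, 19/3, 6)
obs 7: x=1 → posterior Dirichlet(7/5, 22/3, 6)
obs 8: x=0 → posterior Dirichlet(12/5, 22/3, 6)
obs 9: x=0 → posterior Dirichlet(17/5, 22/3, 6)

k = 9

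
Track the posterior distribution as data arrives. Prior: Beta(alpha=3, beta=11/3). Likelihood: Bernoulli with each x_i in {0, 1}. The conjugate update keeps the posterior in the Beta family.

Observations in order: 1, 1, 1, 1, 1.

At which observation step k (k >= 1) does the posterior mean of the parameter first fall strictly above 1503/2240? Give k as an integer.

obs 1: x=1 → posterior Beta(4, 11/3)
obs 2: x=1 → posterior Beta(5, 11/3)
obs 3: x=1 → posterior Beta(6, 11/3)
obs 4: x=1 → posterior Beta(7, 11/3)
obs 5: x=1 → posterior Beta(8, 11/3)

k = 5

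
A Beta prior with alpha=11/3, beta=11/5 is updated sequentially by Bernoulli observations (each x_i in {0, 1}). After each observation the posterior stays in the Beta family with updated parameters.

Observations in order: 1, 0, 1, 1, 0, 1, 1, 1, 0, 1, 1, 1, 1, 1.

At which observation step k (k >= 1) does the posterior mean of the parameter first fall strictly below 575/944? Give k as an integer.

k = 2

obs 1: x=1 → posterior Beta(14/3, 11/5)
obs 2: x=0 → posterior Beta(14/3, 16/5)
obs 3: x=1 → posterior Beta(17/3, 16/5)
obs 4: x=1 → posterior Beta(20/3, 16/5)
obs 5: x=0 → posterior Beta(20/3, 21/5)
obs 6: x=1 → posterior Beta(23/3, 21/5)
obs 7: x=1 → posterior Beta(26/3, 21/5)
obs 8: x=1 → posterior Beta(29/3, 21/5)
obs 9: x=0 → posterior Beta(29/3, 26/5)
obs 10: x=1 → posterior Beta(32/3, 26/5)
obs 11: x=1 → posterior Beta(35/3, 26/5)
obs 12: x=1 → posterior Beta(38/3, 26/5)
obs 13: x=1 → posterior Beta(41/3, 26/5)
obs 14: x=1 → posterior Beta(44/3, 26/5)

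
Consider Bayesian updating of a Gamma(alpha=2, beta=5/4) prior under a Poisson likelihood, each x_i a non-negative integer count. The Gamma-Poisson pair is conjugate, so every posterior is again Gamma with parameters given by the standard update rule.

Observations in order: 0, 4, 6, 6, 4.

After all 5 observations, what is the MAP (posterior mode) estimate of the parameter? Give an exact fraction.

obs 1: x=0 → posterior Gamma(2, 9/4)
obs 2: x=4 → posterior Gamma(6, 13/4)
obs 3: x=6 → posterior Gamma(12, 17/4)
obs 4: x=6 → posterior Gamma(18, 21/4)
obs 5: x=4 → posterior Gamma(22, 25/4)

84/25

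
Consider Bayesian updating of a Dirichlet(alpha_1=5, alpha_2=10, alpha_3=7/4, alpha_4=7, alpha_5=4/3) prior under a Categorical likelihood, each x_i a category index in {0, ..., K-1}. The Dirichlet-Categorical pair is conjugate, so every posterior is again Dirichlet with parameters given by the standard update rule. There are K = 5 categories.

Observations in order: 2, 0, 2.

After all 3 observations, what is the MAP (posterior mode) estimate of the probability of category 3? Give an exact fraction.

72/277

obs 1: x=2 → posterior Dirichlet(5, 10, 11/4, 7, 4/3)
obs 2: x=0 → posterior Dirichlet(6, 10, 11/4, 7, 4/3)
obs 3: x=2 → posterior Dirichlet(6, 10, 15/4, 7, 4/3)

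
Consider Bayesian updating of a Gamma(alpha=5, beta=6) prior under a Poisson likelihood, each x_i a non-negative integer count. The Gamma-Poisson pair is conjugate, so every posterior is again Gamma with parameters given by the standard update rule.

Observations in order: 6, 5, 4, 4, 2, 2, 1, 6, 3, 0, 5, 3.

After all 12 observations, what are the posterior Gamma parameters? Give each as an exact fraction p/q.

obs 1: x=6 → posterior Gamma(11, 7)
obs 2: x=5 → posterior Gamma(16, 8)
obs 3: x=4 → posterior Gamma(20, 9)
obs 4: x=4 → posterior Gamma(24, 10)
obs 5: x=2 → posterior Gamma(26, 11)
obs 6: x=2 → posterior Gamma(28, 12)
obs 7: x=1 → posterior Gamma(29, 13)
obs 8: x=6 → posterior Gamma(35, 14)
obs 9: x=3 → posterior Gamma(38, 15)
obs 10: x=0 → posterior Gamma(38, 16)
obs 11: x=5 → posterior Gamma(43, 17)
obs 12: x=3 → posterior Gamma(46, 18)

alpha=46, beta=18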